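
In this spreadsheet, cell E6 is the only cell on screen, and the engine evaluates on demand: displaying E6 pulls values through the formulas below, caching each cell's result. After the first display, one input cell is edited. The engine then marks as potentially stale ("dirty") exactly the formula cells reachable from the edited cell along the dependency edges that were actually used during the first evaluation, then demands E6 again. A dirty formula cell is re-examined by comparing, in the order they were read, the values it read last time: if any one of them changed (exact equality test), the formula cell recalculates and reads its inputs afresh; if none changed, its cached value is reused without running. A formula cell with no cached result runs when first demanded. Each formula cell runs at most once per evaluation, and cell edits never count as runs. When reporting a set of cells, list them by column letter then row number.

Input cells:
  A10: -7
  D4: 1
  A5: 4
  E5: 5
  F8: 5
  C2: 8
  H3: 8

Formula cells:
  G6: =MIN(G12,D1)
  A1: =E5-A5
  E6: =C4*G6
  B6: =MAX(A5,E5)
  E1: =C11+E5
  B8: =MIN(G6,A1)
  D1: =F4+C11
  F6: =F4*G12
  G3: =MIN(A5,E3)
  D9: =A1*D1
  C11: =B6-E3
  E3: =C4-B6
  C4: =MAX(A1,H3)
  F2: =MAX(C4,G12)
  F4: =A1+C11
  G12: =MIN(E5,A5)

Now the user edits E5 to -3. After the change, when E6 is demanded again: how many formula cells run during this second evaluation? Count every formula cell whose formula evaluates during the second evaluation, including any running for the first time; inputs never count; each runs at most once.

Run set: A1, B6, C4, C11, D1, E3, E6, F4, G6, G12 (10 run).

Initial pass — values computed on the first demand:
  A1 = 5 - 4 = 1
  B6 = MAX(4, 5) = 5
  C4 = MAX(1, 8) = 8
  E3 = 8 - 5 = 3
  C11 = 5 - 3 = 2
  F4 = 1 + 2 = 3
  D1 = 3 + 2 = 5
  G12 = MIN(5, 4) = 4
  G6 = MIN(4, 5) = 4
  E6 = 8 * 4 = 32

Second demand — change propagation:
  A1: re-runs because E5 5->-3; new result -7.
  B6: re-runs because E5 5->-3; new result 4.
  C4: re-runs because A1 1->-7; new result 8 (unchanged).
  E3: re-runs because B6 5->4; new result 4.
  C11: re-runs because B6 5->4; E3 3->4; new result 0.
  F4: re-runs because A1 1->-7; C11 2->0; new result -7.
  D1: re-runs because F4 3->-7; C11 2->0; new result -7.
  G12: re-runs because E5 5->-3; new result -3.
  G6: re-runs because G12 4->-3; D1 5->-7; new result -7.
  E6: re-runs because G6 4->-7; new result -56.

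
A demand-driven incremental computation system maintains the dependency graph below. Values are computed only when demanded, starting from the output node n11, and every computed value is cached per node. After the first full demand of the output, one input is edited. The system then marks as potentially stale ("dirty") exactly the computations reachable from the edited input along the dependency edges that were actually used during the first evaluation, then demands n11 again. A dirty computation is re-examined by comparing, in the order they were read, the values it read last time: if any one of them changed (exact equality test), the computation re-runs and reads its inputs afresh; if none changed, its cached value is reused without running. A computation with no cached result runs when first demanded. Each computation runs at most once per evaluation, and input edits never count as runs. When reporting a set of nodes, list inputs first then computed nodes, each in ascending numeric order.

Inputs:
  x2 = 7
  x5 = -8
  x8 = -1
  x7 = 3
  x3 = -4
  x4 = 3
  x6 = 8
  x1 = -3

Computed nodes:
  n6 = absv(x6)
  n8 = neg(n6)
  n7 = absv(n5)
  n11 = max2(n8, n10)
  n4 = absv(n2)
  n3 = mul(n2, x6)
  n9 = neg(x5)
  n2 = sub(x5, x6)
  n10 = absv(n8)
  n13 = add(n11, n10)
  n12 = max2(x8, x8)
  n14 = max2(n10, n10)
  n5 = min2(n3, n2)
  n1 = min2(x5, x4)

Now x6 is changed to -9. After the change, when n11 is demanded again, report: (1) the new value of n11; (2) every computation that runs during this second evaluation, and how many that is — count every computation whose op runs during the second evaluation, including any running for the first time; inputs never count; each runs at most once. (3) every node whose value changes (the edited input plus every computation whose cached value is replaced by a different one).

New value of n11: 9.
Computations that run: n6, n8, n10, n11 — 4 in total.
Values that change: x6, n6, n8, n10, n11.

First evaluation (everything demanded from the output):
  n6 = absv(8) = 8
  n8 = neg(8) = -8
  n10 = absv(-8) = 8
  n11 = max2(-8, 8) = 8

Propagation after the edit:
  n6: runs — x6 8->-9; result 9.
  n8: runs — n6 8->9; result -9.
  n10: runs — n8 -8->-9; result 9.
  n11: runs — n8 -8->-9; n10 8->9; result 9.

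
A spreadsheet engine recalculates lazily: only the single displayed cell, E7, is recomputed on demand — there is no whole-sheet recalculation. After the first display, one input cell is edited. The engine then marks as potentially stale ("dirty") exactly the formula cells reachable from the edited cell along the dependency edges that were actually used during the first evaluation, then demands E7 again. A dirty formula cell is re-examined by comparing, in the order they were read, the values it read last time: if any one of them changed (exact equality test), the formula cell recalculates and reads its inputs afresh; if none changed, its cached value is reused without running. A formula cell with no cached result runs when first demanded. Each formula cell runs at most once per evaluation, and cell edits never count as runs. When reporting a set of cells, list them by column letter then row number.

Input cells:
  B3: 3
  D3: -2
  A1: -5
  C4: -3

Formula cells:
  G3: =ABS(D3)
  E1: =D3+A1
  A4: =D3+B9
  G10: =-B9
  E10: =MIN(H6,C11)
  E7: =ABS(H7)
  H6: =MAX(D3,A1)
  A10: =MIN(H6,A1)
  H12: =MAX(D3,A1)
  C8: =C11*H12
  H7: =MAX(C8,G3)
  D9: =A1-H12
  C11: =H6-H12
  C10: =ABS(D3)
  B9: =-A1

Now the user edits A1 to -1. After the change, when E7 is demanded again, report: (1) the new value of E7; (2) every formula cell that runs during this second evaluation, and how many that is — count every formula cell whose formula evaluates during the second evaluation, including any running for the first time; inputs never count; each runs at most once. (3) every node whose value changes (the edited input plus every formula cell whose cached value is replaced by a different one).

First evaluation (everything demanded from the output):
  G3 = ABS(-2) = 2
  H6 = MAX(-2, -5) = -2
  H12 = MAX(-2, -5) = -2
  C11 = -2 - -2 = 0
  C8 = 0 * -2 = 0
  H7 = MAX(0, 2) = 2
  E7 = ABS(2) = 2

Propagation after the edit:
  H6: runs — A1 -5->-1; result -1.
  H12: runs — A1 -5->-1; result -1.
  C11: runs — H6 -2->-1; H12 -2->-1; result 0 (same value as before).
  C8: runs — H12 -2->-1; result 0 (same value as before).
  H7: checked — values it read are unchanged (C8 unchanged, G3 unchanged); reused cached 2 without running.
  E7: checked — values it read are unchanged (H7 unchanged); reused cached 2 without running.

Key observation: the cutoff stops propagation at H7 — its inputs' values are unchanged, so it reuses its cache.

New value of E7: 2.
Formula cells that run: C8, C11, H6, H12 — 4 in total.
Values that change: A1, H6, H12.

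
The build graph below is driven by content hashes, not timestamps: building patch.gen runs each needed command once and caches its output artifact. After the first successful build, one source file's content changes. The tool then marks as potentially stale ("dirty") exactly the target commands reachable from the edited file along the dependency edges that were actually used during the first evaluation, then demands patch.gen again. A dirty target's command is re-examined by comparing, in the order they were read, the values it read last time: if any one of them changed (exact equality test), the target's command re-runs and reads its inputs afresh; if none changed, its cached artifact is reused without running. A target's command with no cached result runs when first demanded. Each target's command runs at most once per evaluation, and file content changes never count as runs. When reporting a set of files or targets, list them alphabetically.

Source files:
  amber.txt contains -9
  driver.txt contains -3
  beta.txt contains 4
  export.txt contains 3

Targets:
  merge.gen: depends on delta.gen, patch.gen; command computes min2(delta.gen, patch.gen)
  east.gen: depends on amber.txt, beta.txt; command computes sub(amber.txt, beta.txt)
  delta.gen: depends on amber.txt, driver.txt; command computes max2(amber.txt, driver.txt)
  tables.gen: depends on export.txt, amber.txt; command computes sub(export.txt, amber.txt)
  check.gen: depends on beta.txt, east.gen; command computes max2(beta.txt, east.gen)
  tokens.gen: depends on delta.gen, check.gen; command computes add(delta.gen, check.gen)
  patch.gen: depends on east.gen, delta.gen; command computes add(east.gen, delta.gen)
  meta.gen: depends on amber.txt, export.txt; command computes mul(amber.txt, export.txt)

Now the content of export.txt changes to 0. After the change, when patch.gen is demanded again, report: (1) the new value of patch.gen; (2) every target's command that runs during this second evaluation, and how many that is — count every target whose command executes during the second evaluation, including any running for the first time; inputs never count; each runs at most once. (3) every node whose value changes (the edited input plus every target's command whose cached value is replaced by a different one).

patch.gen now evaluates to -16.
Run set: none (0 run).
Changed values: export.txt.
The important point: nothing the output needs ever reads export.txt, so the edit is invisible to it.

Initial pass — values computed on the first demand:
  delta.gen = max2(-9, -3) = -3
  east.gen = sub(-9, 4) = -13
  patch.gen = add(-13, -3) = -16

Second demand — change propagation:
  no demanded computation ever read export.txt, so the edit dirties nothing and nothing runs.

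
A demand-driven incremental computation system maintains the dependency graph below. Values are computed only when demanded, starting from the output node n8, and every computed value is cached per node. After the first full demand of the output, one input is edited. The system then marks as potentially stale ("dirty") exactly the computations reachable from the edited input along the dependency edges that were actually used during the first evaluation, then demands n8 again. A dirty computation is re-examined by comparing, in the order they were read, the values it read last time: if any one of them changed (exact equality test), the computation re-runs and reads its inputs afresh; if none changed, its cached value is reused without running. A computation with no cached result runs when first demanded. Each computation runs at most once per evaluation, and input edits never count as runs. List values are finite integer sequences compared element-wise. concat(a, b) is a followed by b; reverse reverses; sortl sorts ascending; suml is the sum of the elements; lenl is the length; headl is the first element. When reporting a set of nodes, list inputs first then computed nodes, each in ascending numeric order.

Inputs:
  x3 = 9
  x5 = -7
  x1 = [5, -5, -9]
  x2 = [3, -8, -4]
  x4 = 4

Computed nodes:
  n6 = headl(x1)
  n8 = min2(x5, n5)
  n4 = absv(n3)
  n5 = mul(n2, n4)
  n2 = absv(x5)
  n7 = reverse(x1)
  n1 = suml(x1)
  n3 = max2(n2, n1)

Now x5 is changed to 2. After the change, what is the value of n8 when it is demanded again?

New value of n8: 2.

First evaluation (everything demanded from the output):
  n1 = suml([5, -5, -9]) = -9
  n2 = absv(-7) = 7
  n3 = max2(7, -9) = 7
  n4 = absv(7) = 7
  n5 = mul(7, 7) = 49
  n8 = min2(-7, 49) = -7

Propagation after the edit:
  n2: runs — x5 -7->2; result 2.
  n3: runs — n2 7->2; result 2.
  n4: runs — n3 7->2; result 2.
  n5: runs — n2 7->2; n4 7->2; result 4.
  n8: runs — x5 -7->2; n5 49->4; result 2.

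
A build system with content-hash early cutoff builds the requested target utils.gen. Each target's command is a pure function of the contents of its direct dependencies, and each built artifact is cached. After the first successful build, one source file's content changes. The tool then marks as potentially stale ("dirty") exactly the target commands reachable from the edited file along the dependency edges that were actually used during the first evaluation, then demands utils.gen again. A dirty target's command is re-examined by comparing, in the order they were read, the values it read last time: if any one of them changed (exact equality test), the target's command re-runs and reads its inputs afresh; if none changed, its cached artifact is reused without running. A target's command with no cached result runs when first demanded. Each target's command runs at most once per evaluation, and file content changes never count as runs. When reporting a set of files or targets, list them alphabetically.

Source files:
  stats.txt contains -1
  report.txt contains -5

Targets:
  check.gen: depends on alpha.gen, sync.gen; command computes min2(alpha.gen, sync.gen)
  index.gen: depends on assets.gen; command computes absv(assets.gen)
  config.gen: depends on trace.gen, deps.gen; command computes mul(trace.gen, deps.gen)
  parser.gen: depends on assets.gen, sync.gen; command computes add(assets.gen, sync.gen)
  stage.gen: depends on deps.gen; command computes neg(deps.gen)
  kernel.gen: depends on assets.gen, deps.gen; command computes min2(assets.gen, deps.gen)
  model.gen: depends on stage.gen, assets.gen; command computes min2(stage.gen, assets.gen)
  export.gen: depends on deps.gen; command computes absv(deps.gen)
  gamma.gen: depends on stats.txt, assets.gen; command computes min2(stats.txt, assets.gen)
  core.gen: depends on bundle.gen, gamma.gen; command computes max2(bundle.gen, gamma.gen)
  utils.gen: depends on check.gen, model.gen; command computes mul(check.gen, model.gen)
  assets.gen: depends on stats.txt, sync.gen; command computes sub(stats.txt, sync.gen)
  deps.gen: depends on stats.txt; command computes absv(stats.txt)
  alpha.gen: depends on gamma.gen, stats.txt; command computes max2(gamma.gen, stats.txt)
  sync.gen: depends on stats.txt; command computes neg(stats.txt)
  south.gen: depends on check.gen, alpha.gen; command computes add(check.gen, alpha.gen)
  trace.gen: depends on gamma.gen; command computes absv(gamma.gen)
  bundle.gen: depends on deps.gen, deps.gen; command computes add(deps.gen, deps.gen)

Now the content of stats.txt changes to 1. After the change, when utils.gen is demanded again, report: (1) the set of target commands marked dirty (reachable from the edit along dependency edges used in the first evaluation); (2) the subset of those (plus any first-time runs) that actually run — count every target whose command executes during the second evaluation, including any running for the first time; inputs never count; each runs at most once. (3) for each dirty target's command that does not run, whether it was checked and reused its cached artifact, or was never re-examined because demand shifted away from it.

First evaluation (everything demanded from the output):
  deps.gen = absv(-1) = 1
  stage.gen = neg(1) = -1
  sync.gen = neg(-1) = 1
  assets.gen = sub(-1, 1) = -2
  gamma.gen = min2(-1, -2) = -2
  alpha.gen = max2(-2, -1) = -1
  check.gen = min2(-1, 1) = -1
  model.gen = min2(-1, -2) = -2
  utils.gen = mul(-1, -2) = 2

Propagation after the edit:
  deps.gen: runs — stats.txt -1->1; result 1 (same value as before).
  stage.gen: checked — values it read are unchanged (deps.gen unchanged); reused cached -1 without running.
  sync.gen: runs — stats.txt -1->1; result -1.
  assets.gen: runs — stats.txt -1->1; sync.gen 1->-1; result 2.
  gamma.gen: runs — stats.txt -1->1; assets.gen -2->2; result 1.
  alpha.gen: runs — gamma.gen -2->1; stats.txt -1->1; result 1.
  check.gen: runs — alpha.gen -1->1; sync.gen 1->-1; result -1 (same value as before).
  model.gen: runs — assets.gen -2->2; result -1.
  utils.gen: runs — model.gen -2->-1; result 1.

Key observation: the cutoff stops propagation at stage.gen — its inputs' values are unchanged, so it reuses its cache.

Marked dirty: alpha.gen, assets.gen, check.gen, deps.gen, gamma.gen, model.gen, stage.gen, sync.gen, utils.gen.
Target commands that run: alpha.gen, assets.gen, check.gen, deps.gen, gamma.gen, model.gen, sync.gen, utils.gen — 8 in total.
Checked but reused from cache: stage.gen.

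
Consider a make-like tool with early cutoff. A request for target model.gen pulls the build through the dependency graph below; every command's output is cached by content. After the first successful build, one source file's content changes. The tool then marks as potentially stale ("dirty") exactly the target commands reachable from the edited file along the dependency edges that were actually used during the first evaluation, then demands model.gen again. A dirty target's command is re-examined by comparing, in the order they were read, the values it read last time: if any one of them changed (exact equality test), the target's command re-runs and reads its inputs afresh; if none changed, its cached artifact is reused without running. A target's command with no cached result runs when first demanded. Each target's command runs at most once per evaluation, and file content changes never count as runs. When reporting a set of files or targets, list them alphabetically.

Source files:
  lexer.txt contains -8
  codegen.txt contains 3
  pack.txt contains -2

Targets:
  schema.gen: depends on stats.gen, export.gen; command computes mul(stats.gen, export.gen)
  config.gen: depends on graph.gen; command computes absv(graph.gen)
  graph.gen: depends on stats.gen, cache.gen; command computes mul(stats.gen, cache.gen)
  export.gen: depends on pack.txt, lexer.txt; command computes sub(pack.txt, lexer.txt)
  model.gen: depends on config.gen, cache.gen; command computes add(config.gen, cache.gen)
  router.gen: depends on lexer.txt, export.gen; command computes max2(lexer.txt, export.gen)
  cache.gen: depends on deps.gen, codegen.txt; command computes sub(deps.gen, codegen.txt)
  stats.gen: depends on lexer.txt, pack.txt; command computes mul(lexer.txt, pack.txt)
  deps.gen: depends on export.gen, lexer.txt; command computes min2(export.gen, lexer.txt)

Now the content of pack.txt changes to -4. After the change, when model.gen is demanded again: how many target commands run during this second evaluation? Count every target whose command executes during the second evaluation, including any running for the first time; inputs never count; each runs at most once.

6 target commands run: config.gen, deps.gen, export.gen, graph.gen, model.gen, stats.gen.
Note where the cutoff bites: cache.gen is checked, finds nothing changed, and keeps its cache.

First demand of the output computes:
  export.gen = sub(-2, -8) = 6
  deps.gen = min2(6, -8) = -8
  cache.gen = sub(-8, 3) = -11
  stats.gen = mul(-8, -2) = 16
  graph.gen = mul(16, -11) = -176
  config.gen = absv(-176) = 176
  model.gen = add(176, -11) = 165

After the edit, cleaning proceeds:
  export.gen: a read changed (pack.txt -2->-4) — executes, giving 4.
  deps.gen: a read changed (export.gen 6->4) — executes, giving -8 — identical to its old value.
  cache.gen: dirty, but its reads are unchanged (deps.gen unchanged, codegen.txt unchanged); cached -11 stands.
  stats.gen: a read changed (pack.txt -2->-4) — executes, giving 32.
  graph.gen: a read changed (stats.gen 16->32) — executes, giving -352.
  config.gen: a read changed (graph.gen -176->-352) — executes, giving 352.
  model.gen: a read changed (config.gen 176->352) — executes, giving 341.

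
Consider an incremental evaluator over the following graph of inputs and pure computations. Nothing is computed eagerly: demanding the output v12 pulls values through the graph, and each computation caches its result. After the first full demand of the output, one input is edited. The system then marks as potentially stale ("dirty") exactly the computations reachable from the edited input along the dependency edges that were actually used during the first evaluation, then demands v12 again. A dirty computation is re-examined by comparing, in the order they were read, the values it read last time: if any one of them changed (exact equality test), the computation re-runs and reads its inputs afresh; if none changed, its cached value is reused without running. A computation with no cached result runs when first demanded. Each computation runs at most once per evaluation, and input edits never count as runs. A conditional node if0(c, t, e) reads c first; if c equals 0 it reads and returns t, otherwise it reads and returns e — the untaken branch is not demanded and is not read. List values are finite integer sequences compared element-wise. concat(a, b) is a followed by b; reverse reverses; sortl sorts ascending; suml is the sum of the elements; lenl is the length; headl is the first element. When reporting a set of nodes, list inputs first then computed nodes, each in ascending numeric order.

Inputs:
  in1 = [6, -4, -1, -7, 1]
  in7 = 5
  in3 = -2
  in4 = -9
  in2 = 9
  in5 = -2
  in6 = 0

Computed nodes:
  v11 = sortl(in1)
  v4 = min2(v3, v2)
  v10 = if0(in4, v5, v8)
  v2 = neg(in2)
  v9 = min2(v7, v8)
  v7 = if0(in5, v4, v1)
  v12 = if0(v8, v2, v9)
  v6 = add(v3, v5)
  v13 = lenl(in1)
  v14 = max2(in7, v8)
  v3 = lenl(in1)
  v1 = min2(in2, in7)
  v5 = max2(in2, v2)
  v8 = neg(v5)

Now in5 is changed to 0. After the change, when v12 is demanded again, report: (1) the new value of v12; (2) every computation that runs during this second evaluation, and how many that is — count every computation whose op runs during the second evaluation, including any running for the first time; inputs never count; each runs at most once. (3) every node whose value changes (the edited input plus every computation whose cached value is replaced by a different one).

Initial pass — values computed on the first demand:
  v1 = min2(9, 5) = 5
  v2 = neg(9) = -9
  v5 = max2(9, -9) = 9
  v7 = if0(in5=-2 -> else branch v1) = 5
  v8 = neg(9) = -9
  v9 = min2(5, -9) = -9
  v12 = if0(v8=-9 -> else branch v9) = -9

Second demand — change propagation:
  v3: newly demanded (no cache) — executes and yields 5.
  v4: newly demanded (no cache) — executes and yields -9.
  v7: re-runs because in5 -2->0; new result -9.
  v9: re-runs because v7 5->-9; new result -9 (unchanged).
  v12: re-examined; everything it read last time is the same (v8 unchanged, v9 unchanged) — cache -9 kept, no run.

The important point: the flipped condition pulls in fresh nodes; v3, v4 run for the first time.

v12 now evaluates to -9.
Run set: v3, v4, v7, v9 (4 run).
Changed values: in5, v7.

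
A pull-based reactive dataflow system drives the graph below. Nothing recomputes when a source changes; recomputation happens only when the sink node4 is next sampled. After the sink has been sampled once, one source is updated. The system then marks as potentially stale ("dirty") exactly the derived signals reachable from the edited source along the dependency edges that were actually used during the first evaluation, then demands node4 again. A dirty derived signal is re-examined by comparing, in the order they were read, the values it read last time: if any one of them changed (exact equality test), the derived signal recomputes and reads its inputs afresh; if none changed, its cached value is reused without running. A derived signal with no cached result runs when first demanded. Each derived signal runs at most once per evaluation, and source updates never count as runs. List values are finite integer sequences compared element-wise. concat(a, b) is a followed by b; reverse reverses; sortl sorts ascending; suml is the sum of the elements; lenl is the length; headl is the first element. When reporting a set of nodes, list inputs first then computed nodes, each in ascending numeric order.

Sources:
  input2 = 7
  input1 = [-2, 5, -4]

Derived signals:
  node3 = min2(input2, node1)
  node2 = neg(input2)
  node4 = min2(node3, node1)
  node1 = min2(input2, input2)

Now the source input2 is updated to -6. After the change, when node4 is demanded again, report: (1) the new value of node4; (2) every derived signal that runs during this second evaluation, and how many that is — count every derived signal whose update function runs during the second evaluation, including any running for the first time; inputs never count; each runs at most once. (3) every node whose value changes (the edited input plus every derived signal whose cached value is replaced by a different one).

First evaluation (everything demanded from the output):
  node1 = min2(7, 7) = 7
  node3 = min2(7, 7) = 7
  node4 = min2(7, 7) = 7

Propagation after the edit:
  node1: runs — input2 7->-6; input2 7->-6; result -6.
  node3: runs — input2 7->-6; node1 7->-6; result -6.
  node4: runs — node3 7->-6; node1 7->-6; result -6.

New value of node4: -6.
Derived signals that run: node1, node3, node4 — 3 in total.
Values that change: input2, node1, node3, node4.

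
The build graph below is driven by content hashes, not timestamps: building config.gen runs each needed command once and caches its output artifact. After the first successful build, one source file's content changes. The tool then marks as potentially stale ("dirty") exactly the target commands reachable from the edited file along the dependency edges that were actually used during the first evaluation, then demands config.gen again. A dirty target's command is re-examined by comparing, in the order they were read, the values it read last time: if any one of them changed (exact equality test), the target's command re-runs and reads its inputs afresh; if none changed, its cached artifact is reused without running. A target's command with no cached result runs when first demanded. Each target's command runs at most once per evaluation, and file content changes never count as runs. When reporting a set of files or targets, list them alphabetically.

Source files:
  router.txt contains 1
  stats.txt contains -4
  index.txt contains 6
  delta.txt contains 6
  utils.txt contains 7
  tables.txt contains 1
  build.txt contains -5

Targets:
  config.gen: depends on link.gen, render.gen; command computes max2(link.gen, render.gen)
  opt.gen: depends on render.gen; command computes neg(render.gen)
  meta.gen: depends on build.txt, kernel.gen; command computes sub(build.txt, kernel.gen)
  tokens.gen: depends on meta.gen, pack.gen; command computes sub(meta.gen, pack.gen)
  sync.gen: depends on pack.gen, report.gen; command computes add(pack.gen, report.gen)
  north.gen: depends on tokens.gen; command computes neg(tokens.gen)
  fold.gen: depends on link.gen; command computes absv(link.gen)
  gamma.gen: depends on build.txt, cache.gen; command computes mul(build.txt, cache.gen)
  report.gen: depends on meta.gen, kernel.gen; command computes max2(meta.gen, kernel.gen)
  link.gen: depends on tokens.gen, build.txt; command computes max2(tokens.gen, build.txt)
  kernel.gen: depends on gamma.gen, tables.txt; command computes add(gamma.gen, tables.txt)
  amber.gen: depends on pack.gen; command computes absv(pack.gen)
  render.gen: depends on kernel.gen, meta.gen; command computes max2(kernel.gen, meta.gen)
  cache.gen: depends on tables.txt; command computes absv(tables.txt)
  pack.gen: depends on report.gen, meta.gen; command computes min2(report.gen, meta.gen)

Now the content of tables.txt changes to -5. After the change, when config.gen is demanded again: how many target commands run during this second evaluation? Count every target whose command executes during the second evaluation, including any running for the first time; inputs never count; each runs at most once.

Initial pass — values computed on the first demand:
  cache.gen = absv(1) = 1
  gamma.gen = mul(-5, 1) = -5
  kernel.gen = add(-5, 1) = -4
  meta.gen = sub(-5, -4) = -1
  render.gen = max2(-4, -1) = -1
  report.gen = max2(-1, -4) = -1
  pack.gen = min2(-1, -1) = -1
  tokens.gen = sub(-1, -1) = 0
  link.gen = max2(0, -5) = 0
  config.gen = max2(0, -1) = 0

Second demand — change propagation:
  cache.gen: re-runs because tables.txt 1->-5; new result 5.
  gamma.gen: re-runs because cache.gen 1->5; new result -25.
  kernel.gen: re-runs because gamma.gen -5->-25; tables.txt 1->-5; new result -30.
  meta.gen: re-runs because kernel.gen -4->-30; new result 25.
  render.gen: re-runs because kernel.gen -4->-30; meta.gen -1->25; new result 25.
  report.gen: re-runs because meta.gen -1->25; kernel.gen -4->-30; new result 25.
  pack.gen: re-runs because report.gen -1->25; meta.gen -1->25; new result 25.
  tokens.gen: re-runs because meta.gen -1->25; pack.gen -1->25; new result 0 (unchanged).
  link.gen: re-examined; everything it read last time is the same (tokens.gen unchanged, build.txt unchanged) — cache 0 kept, no run.
  config.gen: re-runs because render.gen -1->25; new result 25.

The important point: at link.gen every value read last time is unchanged, so the dirty flag clears without a run.

Run set: cache.gen, config.gen, gamma.gen, kernel.gen, meta.gen, pack.gen, render.gen, report.gen, tokens.gen (9 run).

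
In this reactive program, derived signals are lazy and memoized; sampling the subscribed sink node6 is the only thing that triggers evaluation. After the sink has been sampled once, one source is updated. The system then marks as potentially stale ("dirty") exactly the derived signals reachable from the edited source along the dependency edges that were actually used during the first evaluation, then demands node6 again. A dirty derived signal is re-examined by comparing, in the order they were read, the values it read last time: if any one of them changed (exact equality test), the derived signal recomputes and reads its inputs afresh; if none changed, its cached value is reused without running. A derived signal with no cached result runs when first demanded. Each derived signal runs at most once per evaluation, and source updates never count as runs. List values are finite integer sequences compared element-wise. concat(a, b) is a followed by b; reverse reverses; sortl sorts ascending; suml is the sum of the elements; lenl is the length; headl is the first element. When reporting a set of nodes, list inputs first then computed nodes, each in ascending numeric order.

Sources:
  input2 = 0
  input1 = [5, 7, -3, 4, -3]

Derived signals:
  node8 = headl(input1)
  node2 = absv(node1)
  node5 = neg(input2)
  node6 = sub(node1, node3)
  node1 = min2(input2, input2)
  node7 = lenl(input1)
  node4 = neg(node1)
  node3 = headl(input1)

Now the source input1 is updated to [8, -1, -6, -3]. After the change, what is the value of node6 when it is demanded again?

First demand of the output computes:
  node1 = min2(0, 0) = 0
  node3 = headl([5, 7, -3, 4, -3]) = 5
  node6 = sub(0, 5) = -5

After the edit, cleaning proceeds:
  node3: a read changed (input1 [5, 7, -3, 4, -3]->[8, -1, -6, -3]) — executes, giving 8.
  node6: a read changed (node3 5->8) — executes, giving -8.

Demanding node6 again yields -8.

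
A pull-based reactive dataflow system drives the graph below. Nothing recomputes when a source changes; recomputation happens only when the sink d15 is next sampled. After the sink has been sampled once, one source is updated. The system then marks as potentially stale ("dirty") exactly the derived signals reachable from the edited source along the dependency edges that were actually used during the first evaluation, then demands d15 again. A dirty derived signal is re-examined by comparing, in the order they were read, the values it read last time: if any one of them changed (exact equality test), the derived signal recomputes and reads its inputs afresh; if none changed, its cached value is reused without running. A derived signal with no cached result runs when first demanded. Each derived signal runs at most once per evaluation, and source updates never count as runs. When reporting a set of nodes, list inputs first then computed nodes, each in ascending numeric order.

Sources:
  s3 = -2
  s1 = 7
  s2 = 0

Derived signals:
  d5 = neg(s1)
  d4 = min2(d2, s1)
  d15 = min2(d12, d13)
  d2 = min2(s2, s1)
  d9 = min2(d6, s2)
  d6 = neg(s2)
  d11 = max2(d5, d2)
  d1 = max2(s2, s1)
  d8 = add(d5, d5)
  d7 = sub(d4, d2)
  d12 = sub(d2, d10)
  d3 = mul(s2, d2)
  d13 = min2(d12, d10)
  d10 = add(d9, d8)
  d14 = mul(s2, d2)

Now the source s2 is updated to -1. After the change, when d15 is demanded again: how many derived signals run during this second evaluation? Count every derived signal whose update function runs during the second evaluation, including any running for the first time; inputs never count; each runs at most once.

First evaluation (everything demanded from the output):
  d2 = min2(0, 7) = 0
  d5 = neg(7) = -7
  d6 = neg(0) = 0
  d8 = add(-7, -7) = -14
  d9 = min2(0, 0) = 0
  d10 = add(0, -14) = -14
  d12 = sub(0, -14) = 14
  d13 = min2(14, -14) = -14
  d15 = min2(14, -14) = -14

Propagation after the edit:
  d2: runs — s2 0->-1; result -1.
  d6: runs — s2 0->-1; result 1.
  d9: runs — d6 0->1; s2 0->-1; result -1.
  d10: runs — d9 0->-1; result -15.
  d12: runs — d2 0->-1; d10 -14->-15; result 14 (same value as before).
  d13: runs — d10 -14->-15; result -15.
  d15: runs — d13 -14->-15; result -15.

Derived signals that run: d2, d6, d9, d10, d12, d13, d15 — 7 in total.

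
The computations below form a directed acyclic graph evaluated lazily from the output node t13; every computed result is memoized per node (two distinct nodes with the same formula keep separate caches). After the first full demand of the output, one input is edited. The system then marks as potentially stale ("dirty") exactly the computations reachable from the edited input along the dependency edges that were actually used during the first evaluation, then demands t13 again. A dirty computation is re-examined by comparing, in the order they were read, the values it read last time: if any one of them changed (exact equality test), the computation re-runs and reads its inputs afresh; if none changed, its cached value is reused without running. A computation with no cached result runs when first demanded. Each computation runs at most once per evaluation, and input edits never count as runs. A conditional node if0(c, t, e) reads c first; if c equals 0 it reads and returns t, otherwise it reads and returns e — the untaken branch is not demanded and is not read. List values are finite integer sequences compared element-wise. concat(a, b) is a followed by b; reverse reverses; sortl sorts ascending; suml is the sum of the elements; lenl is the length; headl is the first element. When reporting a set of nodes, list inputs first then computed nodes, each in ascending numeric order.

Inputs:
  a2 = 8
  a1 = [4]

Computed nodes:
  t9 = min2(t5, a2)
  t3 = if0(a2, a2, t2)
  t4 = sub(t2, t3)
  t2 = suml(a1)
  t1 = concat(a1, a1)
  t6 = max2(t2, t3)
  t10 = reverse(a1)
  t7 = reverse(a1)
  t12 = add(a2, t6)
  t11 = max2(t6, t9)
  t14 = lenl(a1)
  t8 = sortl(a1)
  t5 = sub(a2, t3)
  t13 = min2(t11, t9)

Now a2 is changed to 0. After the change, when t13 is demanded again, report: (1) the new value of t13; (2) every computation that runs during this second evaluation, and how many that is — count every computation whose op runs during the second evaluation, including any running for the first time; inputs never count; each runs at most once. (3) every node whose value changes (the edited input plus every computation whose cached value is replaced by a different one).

Demanding t13 again yields 0.
6 computations run: t3, t5, t6, t9, t11, t13.
The nodes whose values change: a2, t3, t5, t9, t13.

First demand of the output computes:
  t2 = suml([4]) = 4
  t3 = if0(a2=8 -> else branch t2) = 4
  t5 = sub(8, 4) = 4
  t6 = max2(4, 4) = 4
  t9 = min2(4, 8) = 4
  t11 = max2(4, 4) = 4
  t13 = min2(4, 4) = 4

After the edit, cleaning proceeds:
  t3: a read changed (a2 8->0) — executes, giving 0.
  t5: a read changed (a2 8->0; t3 4->0) — executes, giving 0.
  t6: a read changed (t3 4->0) — executes, giving 4 — identical to its old value.
  t9: a read changed (t5 4->0; a2 8->0) — executes, giving 0.
  t11: a read changed (t9 4->0) — executes, giving 4 — identical to its old value.
  t13: a read changed (t9 4->0) — executes, giving 0.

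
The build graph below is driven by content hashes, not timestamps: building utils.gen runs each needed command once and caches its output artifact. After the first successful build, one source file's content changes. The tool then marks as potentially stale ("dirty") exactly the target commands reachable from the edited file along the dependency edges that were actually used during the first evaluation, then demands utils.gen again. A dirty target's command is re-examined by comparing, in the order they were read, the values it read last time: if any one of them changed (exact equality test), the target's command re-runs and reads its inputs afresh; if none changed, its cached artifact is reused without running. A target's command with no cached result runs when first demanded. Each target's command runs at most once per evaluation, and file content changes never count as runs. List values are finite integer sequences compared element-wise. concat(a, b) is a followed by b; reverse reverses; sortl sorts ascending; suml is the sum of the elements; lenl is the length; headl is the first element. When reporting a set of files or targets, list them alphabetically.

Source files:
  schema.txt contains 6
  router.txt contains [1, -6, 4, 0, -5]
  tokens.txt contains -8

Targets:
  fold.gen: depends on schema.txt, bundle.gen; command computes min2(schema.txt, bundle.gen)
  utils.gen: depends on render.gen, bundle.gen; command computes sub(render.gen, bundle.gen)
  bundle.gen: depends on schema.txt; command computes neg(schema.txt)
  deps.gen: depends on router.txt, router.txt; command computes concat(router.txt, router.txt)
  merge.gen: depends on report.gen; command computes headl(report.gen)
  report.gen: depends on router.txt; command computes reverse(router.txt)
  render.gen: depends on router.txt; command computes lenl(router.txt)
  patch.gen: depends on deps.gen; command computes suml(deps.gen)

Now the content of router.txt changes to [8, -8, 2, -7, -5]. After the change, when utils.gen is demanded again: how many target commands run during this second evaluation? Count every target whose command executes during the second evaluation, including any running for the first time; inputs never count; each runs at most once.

Run set: render.gen (1 run).
The important point: render.gen recomputes to an identical value, and the output ends up unchanged.

Initial pass — values computed on the first demand:
  bundle.gen = neg(6) = -6
  render.gen = lenl([1, -6, 4, 0, -5]) = 5
  utils.gen = sub(5, -6) = 11

Second demand — change propagation:
  render.gen: re-runs because router.txt [1, -6, 4, 0, -5]->[8, -8, 2, -7, -5]; new result 5 (unchanged).
  utils.gen: re-examined; everything it read last time is the same (render.gen unchanged, bundle.gen unchanged) — cache 11 kept, no run.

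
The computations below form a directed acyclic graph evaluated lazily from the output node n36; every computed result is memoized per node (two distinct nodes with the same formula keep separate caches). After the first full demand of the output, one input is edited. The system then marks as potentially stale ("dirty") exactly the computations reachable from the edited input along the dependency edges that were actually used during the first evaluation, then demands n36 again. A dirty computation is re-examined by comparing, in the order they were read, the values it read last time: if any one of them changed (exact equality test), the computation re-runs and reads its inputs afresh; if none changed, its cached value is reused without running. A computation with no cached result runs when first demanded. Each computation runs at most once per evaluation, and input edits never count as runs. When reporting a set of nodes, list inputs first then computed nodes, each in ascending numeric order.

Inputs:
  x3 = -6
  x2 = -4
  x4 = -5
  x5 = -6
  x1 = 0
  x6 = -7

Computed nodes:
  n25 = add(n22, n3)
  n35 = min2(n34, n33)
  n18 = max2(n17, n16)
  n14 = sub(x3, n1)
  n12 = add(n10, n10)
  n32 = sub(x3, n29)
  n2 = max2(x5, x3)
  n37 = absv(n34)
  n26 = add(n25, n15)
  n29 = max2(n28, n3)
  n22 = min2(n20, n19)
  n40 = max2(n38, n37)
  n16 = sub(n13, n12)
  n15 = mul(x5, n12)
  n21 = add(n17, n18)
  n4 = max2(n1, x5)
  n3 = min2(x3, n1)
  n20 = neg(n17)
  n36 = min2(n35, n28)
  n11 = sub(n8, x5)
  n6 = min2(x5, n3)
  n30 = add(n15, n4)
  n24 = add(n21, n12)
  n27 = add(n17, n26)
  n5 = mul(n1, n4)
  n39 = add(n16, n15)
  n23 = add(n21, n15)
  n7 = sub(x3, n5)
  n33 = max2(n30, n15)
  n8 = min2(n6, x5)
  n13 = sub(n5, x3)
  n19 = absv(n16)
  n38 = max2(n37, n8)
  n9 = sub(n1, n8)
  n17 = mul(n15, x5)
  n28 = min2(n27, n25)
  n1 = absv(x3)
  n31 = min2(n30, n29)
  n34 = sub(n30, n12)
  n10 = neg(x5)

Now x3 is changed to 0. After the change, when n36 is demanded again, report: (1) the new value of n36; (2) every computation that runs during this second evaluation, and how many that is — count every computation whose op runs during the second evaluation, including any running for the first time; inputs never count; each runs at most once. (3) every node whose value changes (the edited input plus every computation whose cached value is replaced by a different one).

Demanding n36 again yields -432.
17 computations run: n1, n3, n4, n5, n13, n16, n19, n22, n25, n26, n27, n28, n30, n33, n34, n35, n36.
The nodes whose values change: x3, n1, n3, n4, n5, n13, n16, n19, n25, n26, n27, n28, n30, n33, n34, n35, n36.

First demand of the output computes:
  n1 = absv(-6) = 6
  n3 = min2(-6, 6) = -6
  n4 = max2(6, -6) = 6
  n5 = mul(6, 6) = 36
  n10 = neg(-6) = 6
  n12 = add(6, 6) = 12
  n13 = sub(36, -6) = 42
  n15 = mul(-6, 12) = -72
  n16 = sub(42, 12) = 30
  n17 = mul(-72, -6) = 432
  n19 = absv(30) = 30
  n20 = neg(432) = -432
  n22 = min2(-432, 30) = -432
  n25 = add(-432, -6) = -438
  n26 = add(-438, -72) = -510
  n27 = add(432, -510) = -78
  n28 = min2(-78, -438) = -438
  n30 = add(-72, 6) = -66
  n33 = max2(-66, -72) = -66
  n34 = sub(-66, 12) = -78
  n35 = min2(-78, -66) = -78
  n36 = min2(-78, -438) = -438

After the edit, cleaning proceeds:
  n1: a read changed (x3 -6->0) — executes, giving 0.
  n3: a read changed (x3 -6->0; n1 6->0) — executes, giving 0.
  n4: a read changed (n1 6->0) — executes, giving 0.
  n5: a read changed (n1 6->0; n4 6->0) — executes, giving 0.
  n13: a read changed (n5 36->0; x3 -6->0) — executes, giving 0.
  n16: a read changed (n13 42->0) — executes, giving -12.
  n19: a read changed (n16 30->-12) — executes, giving 12.
  n22: a read changed (n19 30->12) — executes, giving -432 — identical to its old value.
  n25: a read changed (n3 -6->0) — executes, giving -432.
  n26: a read changed (n25 -438->-432) — executes, giving -504.
  n27: a read changed (n26 -510->-504) — executes, giving -72.
  n28: a read changed (n27 -78->-72; n25 -438->-432) — executes, giving -432.
  n30: a read changed (n4 6->0) — executes, giving -72.
  n33: a read changed (n30 -66->-72) — executes, giving -72.
  n34: a read changed (n30 -66->-72) — executes, giving -84.
  n35: a read changed (n34 -78->-84; n33 -66->-72) — executes, giving -84.
  n36: a read changed (n35 -78->-84; n28 -438->-432) — executes, giving -432.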